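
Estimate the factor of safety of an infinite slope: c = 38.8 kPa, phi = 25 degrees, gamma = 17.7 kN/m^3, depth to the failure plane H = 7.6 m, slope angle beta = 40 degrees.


Using Fs = c / (gamma*H*sin(beta)*cos(beta)) + tan(phi)/tan(beta)
Cohesion contribution = 38.8 / (17.7*7.6*sin(40)*cos(40))
Cohesion contribution = 0.585765
Friction contribution = tan(25)/tan(40) = 0.555724
Fs = 0.585765 + 0.555724
Fs = 1.141


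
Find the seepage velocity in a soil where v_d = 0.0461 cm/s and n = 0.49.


Using v_s = v_d / n
v_s = 0.0461 / 0.49
v_s = 0.09408 cm/s


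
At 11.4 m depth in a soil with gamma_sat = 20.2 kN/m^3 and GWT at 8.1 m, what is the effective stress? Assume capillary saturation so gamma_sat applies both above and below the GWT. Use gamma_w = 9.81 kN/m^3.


Total stress = gamma_sat * depth
sigma = 20.2 * 11.4 = 230.28 kPa
Pore water pressure u = gamma_w * (depth - d_wt)
u = 9.81 * (11.4 - 8.1) = 32.373 kPa
Effective stress = sigma - u
sigma' = 230.28 - 32.373 = 197.91 kPa


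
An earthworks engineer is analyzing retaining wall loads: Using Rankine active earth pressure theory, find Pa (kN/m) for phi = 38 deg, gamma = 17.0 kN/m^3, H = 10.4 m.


Compute active earth pressure coefficient:
Ka = tan^2(45 - phi/2) = tan^2(26.0) = 0.237883
Compute active force:
Pa = 0.5 * Ka * gamma * H^2
Pa = 0.5 * 0.237883 * 17.0 * 10.4^2
Pa = 218.7 kN/m


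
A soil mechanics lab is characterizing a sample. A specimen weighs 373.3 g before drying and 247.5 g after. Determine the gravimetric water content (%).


Using w = (m_wet - m_dry) / m_dry * 100
m_wet - m_dry = 373.3 - 247.5 = 125.8 g
w = 125.8 / 247.5 * 100
w = 50.83 %


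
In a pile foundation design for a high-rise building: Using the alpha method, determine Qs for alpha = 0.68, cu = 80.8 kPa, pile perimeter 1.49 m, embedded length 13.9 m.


Using Qs = alpha * cu * perimeter * L
Qs = 0.68 * 80.8 * 1.49 * 13.9
Qs = 1137.95 kN


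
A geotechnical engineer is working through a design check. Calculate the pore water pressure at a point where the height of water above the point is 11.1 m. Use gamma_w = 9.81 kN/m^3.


Using u = gamma_w * h_w
u = 9.81 * 11.1
u = 108.89 kPa


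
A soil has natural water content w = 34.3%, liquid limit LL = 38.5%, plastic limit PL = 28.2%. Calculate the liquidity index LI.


First compute the plasticity index:
PI = LL - PL = 38.5 - 28.2 = 10.3
Then compute the liquidity index:
LI = (w - PL) / PI
LI = (34.3 - 28.2) / 10.3
LI = 0.592


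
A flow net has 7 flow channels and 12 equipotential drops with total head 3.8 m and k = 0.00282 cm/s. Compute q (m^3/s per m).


Convert k to m/s for unit consistency with H:
k = 0.00282 cm/s = 0.00282 / 100 m/s = 2.82e-05 m/s
Using q = k * H * Nf / Nd
Nf / Nd = 7 / 12 = 0.5833
q = 2.82e-05 * 3.8 * 0.5833
q = 6.251e-05 m^3/s per m


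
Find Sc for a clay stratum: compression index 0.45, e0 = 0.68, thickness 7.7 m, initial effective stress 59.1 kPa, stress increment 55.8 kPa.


Result: 0.5955 m

Derivation:
Using Sc = Cc * H / (1 + e0) * log10((sigma0 + delta_sigma) / sigma0)
Stress ratio = (59.1 + 55.8) / 59.1 = 1.94416
log10(1.94416) = 0.288733
Cc * H / (1 + e0) = 0.45 * 7.7 / (1 + 0.68) = 2.0625
Sc = 2.0625 * 0.288733
Sc = 0.5955 m


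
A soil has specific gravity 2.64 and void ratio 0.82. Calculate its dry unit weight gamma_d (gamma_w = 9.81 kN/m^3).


Using gamma_d = Gs * gamma_w / (1 + e)
gamma_d = 2.64 * 9.81 / (1 + 0.82)
gamma_d = 2.64 * 9.81 / 1.82
gamma_d = 14.23 kN/m^3


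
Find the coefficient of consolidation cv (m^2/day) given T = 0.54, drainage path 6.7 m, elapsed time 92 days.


Result: 0.26348 m^2/day

Derivation:
Using cv = T * H_dr^2 / t
H_dr^2 = 6.7^2 = 44.89
cv = 0.54 * 44.89 / 92
cv = 0.26348 m^2/day


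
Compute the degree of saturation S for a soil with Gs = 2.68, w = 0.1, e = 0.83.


Using S = Gs * w / e
S = 2.68 * 0.1 / 0.83
S = 0.3229


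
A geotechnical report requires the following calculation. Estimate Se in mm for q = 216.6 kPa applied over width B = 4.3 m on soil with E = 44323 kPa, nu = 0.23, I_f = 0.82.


Result: 16.32 mm

Derivation:
Using Se = q * B * (1 - nu^2) * I_f / E
1 - nu^2 = 1 - 0.23^2 = 0.9471
Se = 216.6 * 4.3 * 0.9471 * 0.82 / 44323
Se = 0.016320 m
Convert to mm: Se = 0.016320 * 1000 = 16.32 mm


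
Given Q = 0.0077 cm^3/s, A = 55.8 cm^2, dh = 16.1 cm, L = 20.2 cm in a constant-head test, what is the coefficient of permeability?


Compute hydraulic gradient:
i = dh / L = 16.1 / 20.2 = 0.79703
Then apply Darcy's law:
k = Q / (A * i)
k = 0.0077 / (55.8 * 0.79703)
k = 0.0077 / 44.4743
k = 0.000173 cm/s


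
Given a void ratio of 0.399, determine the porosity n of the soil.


Using the relation n = e / (1 + e)
n = 0.399 / (1 + 0.399)
n = 0.399 / 1.399
n = 0.2852


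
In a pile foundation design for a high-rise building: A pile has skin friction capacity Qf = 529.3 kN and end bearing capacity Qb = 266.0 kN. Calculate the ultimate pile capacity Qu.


Using Qu = Qf + Qb
Qu = 529.3 + 266.0
Qu = 795.3 kN


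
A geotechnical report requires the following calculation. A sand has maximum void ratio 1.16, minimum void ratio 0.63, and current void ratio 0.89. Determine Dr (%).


Result: 50.94 %

Derivation:
Using Dr = (e_max - e) / (e_max - e_min) * 100
e_max - e = 1.16 - 0.89 = 0.27
e_max - e_min = 1.16 - 0.63 = 0.53
Dr = 0.27 / 0.53 * 100
Dr = 50.94 %


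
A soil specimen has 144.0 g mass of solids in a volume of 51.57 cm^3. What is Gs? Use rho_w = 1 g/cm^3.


Using Gs = m_s / (V_s * rho_w)
Since rho_w = 1 g/cm^3:
Gs = 144.0 / 51.57
Gs = 2.792


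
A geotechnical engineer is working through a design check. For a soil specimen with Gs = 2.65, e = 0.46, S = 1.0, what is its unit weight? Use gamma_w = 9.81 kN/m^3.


Result: 20.897 kN/m^3

Derivation:
Using gamma = gamma_w * (Gs + S*e) / (1 + e)
Numerator: Gs + S*e = 2.65 + 1.0*0.46 = 3.11
Denominator: 1 + e = 1 + 0.46 = 1.46
gamma = 9.81 * 3.11 / 1.46
gamma = 20.897 kN/m^3


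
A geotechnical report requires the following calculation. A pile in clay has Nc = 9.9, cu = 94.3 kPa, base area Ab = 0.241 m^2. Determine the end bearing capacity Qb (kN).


Using Qb = Nc * cu * Ab
Qb = 9.9 * 94.3 * 0.241
Qb = 224.99 kN


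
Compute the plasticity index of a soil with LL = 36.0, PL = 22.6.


Using PI = LL - PL
PI = 36.0 - 22.6
PI = 13.4


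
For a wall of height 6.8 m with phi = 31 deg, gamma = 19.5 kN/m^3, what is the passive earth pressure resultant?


Result: 1408.44 kN/m

Derivation:
Compute passive earth pressure coefficient:
Kp = tan^2(45 + phi/2) = tan^2(60.5) = 3.124035
Compute passive force:
Pp = 0.5 * Kp * gamma * H^2
Pp = 0.5 * 3.124035 * 19.5 * 6.8^2
Pp = 1408.44 kN/m


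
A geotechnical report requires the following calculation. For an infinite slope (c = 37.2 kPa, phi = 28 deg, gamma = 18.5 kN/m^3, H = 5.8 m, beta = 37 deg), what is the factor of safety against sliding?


Using Fs = c / (gamma*H*sin(beta)*cos(beta)) + tan(phi)/tan(beta)
Cohesion contribution = 37.2 / (18.5*5.8*sin(37)*cos(37))
Cohesion contribution = 0.721326
Friction contribution = tan(28)/tan(37) = 0.705602
Fs = 0.721326 + 0.705602
Fs = 1.427


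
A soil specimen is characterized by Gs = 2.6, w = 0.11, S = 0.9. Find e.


Result: 0.3178

Derivation:
Using the relation e = Gs * w / S
e = 2.6 * 0.11 / 0.9
e = 0.3178


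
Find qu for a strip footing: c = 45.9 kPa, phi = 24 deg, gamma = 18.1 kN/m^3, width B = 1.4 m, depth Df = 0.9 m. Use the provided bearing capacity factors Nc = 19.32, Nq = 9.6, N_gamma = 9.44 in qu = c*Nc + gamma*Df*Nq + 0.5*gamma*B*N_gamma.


Compute qu = c*Nc + gamma*Df*Nq + 0.5*gamma*B*N_gamma
Term 1: 45.9 * 19.32 = 886.788
Term 2: 18.1 * 0.9 * 9.6 = 156.384
Term 3: 0.5 * 18.1 * 1.4 * 9.44 = 119.6048
qu = 886.788 + 156.384 + 119.6048
qu = 1162.78 kPa


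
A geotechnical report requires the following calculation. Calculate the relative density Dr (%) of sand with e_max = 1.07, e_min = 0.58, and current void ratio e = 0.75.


Using Dr = (e_max - e) / (e_max - e_min) * 100
e_max - e = 1.07 - 0.75 = 0.32
e_max - e_min = 1.07 - 0.58 = 0.49
Dr = 0.32 / 0.49 * 100
Dr = 65.31 %


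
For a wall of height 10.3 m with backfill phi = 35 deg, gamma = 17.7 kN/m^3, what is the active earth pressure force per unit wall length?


Compute active earth pressure coefficient:
Ka = tan^2(45 - phi/2) = tan^2(27.5) = 0.27099
Compute active force:
Pa = 0.5 * Ka * gamma * H^2
Pa = 0.5 * 0.27099 * 17.7 * 10.3^2
Pa = 254.43 kN/m


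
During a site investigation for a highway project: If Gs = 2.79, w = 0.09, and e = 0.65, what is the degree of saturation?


Using S = Gs * w / e
S = 2.79 * 0.09 / 0.65
S = 0.3863


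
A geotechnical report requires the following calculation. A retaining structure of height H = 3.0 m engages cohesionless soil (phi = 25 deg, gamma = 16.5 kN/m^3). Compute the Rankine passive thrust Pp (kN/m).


Result: 182.95 kN/m

Derivation:
Compute passive earth pressure coefficient:
Kp = tan^2(45 + phi/2) = tan^2(57.5) = 2.463913
Compute passive force:
Pp = 0.5 * Kp * gamma * H^2
Pp = 0.5 * 2.463913 * 16.5 * 3.0^2
Pp = 182.95 kN/m


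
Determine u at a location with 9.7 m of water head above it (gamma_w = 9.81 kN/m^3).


Using u = gamma_w * h_w
u = 9.81 * 9.7
u = 95.16 kPa


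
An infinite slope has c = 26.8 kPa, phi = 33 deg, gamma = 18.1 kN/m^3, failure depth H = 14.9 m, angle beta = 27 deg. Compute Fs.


Using Fs = c / (gamma*H*sin(beta)*cos(beta)) + tan(phi)/tan(beta)
Cohesion contribution = 26.8 / (18.1*14.9*sin(27)*cos(27))
Cohesion contribution = 0.245664
Friction contribution = tan(33)/tan(27) = 1.27453
Fs = 0.245664 + 1.27453
Fs = 1.52


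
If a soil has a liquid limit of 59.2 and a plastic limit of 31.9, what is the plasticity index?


Using PI = LL - PL
PI = 59.2 - 31.9
PI = 27.3


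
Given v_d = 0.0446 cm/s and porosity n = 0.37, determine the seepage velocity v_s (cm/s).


Result: 0.12054 cm/s

Derivation:
Using v_s = v_d / n
v_s = 0.0446 / 0.37
v_s = 0.12054 cm/s


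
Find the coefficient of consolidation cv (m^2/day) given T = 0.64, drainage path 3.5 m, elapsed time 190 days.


Result: 0.04126 m^2/day

Derivation:
Using cv = T * H_dr^2 / t
H_dr^2 = 3.5^2 = 12.25
cv = 0.64 * 12.25 / 190
cv = 0.04126 m^2/day


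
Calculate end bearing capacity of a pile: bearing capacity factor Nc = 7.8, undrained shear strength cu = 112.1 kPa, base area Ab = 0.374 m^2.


Using Qb = Nc * cu * Ab
Qb = 7.8 * 112.1 * 0.374
Qb = 327.02 kN


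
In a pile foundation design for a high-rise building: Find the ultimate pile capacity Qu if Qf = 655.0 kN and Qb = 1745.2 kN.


Using Qu = Qf + Qb
Qu = 655.0 + 1745.2
Qu = 2400.2 kN


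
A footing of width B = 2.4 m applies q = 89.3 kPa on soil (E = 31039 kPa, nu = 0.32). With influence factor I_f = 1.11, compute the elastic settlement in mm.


Using Se = q * B * (1 - nu^2) * I_f / E
1 - nu^2 = 1 - 0.32^2 = 0.8976
Se = 89.3 * 2.4 * 0.8976 * 1.11 / 31039
Se = 0.006880 m
Convert to mm: Se = 0.006880 * 1000 = 6.88 mm


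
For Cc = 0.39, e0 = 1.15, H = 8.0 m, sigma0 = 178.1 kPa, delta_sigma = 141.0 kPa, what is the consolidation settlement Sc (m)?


Using Sc = Cc * H / (1 + e0) * log10((sigma0 + delta_sigma) / sigma0)
Stress ratio = (178.1 + 141.0) / 178.1 = 1.79169
log10(1.79169) = 0.253263
Cc * H / (1 + e0) = 0.39 * 8.0 / (1 + 1.15) = 1.45116
Sc = 1.45116 * 0.253263
Sc = 0.3675 m


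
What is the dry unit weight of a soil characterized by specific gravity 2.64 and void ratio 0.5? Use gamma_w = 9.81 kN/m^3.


Using gamma_d = Gs * gamma_w / (1 + e)
gamma_d = 2.64 * 9.81 / (1 + 0.5)
gamma_d = 2.64 * 9.81 / 1.5
gamma_d = 17.266 kN/m^3


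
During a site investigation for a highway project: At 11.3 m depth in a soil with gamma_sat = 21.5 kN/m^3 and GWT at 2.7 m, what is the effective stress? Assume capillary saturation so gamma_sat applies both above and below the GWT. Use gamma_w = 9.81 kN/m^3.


Result: 158.58 kPa

Derivation:
Total stress = gamma_sat * depth
sigma = 21.5 * 11.3 = 242.95 kPa
Pore water pressure u = gamma_w * (depth - d_wt)
u = 9.81 * (11.3 - 2.7) = 84.366 kPa
Effective stress = sigma - u
sigma' = 242.95 - 84.366 = 158.58 kPa


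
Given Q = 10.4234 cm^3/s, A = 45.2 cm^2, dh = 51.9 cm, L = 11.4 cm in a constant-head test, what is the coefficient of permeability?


Compute hydraulic gradient:
i = dh / L = 51.9 / 11.4 = 4.55263
Then apply Darcy's law:
k = Q / (A * i)
k = 10.4234 / (45.2 * 4.55263)
k = 10.4234 / 205.779
k = 0.050653 cm/s


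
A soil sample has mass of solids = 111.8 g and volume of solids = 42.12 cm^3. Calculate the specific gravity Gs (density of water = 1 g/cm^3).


Using Gs = m_s / (V_s * rho_w)
Since rho_w = 1 g/cm^3:
Gs = 111.8 / 42.12
Gs = 2.654


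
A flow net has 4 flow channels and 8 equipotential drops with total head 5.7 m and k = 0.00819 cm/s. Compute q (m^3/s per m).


Result: 0.0002334 m^3/s per m

Derivation:
Convert k to m/s for unit consistency with H:
k = 0.00819 cm/s = 0.00819 / 100 m/s = 8.19e-05 m/s
Using q = k * H * Nf / Nd
Nf / Nd = 4 / 8 = 0.5
q = 8.19e-05 * 5.7 * 0.5
q = 0.0002334 m^3/s per m


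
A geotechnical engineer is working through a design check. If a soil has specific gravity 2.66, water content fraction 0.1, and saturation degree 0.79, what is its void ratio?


Using the relation e = Gs * w / S
e = 2.66 * 0.1 / 0.79
e = 0.3367


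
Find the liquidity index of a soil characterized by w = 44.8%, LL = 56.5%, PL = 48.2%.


First compute the plasticity index:
PI = LL - PL = 56.5 - 48.2 = 8.3
Then compute the liquidity index:
LI = (w - PL) / PI
LI = (44.8 - 48.2) / 8.3
LI = -0.41


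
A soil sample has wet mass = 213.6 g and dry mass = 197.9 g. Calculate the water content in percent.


Result: 7.93 %

Derivation:
Using w = (m_wet - m_dry) / m_dry * 100
m_wet - m_dry = 213.6 - 197.9 = 15.7 g
w = 15.7 / 197.9 * 100
w = 7.93 %


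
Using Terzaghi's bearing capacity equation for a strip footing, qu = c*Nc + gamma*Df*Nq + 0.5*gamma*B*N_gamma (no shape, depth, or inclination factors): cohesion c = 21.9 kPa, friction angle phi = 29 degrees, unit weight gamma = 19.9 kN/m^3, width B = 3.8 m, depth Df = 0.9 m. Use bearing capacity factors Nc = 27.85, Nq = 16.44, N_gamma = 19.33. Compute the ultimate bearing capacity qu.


Compute qu = c*Nc + gamma*Df*Nq + 0.5*gamma*B*N_gamma
Term 1: 21.9 * 27.85 = 609.915
Term 2: 19.9 * 0.9 * 16.44 = 294.4404
Term 3: 0.5 * 19.9 * 3.8 * 19.33 = 730.8673
qu = 609.915 + 294.4404 + 730.8673
qu = 1635.22 kPa


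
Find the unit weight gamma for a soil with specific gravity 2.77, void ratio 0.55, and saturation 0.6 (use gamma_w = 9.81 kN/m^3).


Using gamma = gamma_w * (Gs + S*e) / (1 + e)
Numerator: Gs + S*e = 2.77 + 0.6*0.55 = 3.1
Denominator: 1 + e = 1 + 0.55 = 1.55
gamma = 9.81 * 3.1 / 1.55
gamma = 19.62 kN/m^3


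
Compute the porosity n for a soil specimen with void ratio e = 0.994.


Using the relation n = e / (1 + e)
n = 0.994 / (1 + 0.994)
n = 0.994 / 1.994
n = 0.4985


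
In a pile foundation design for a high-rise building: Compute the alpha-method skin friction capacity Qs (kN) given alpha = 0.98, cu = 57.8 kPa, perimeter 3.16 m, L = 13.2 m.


Result: 2362.73 kN

Derivation:
Using Qs = alpha * cu * perimeter * L
Qs = 0.98 * 57.8 * 3.16 * 13.2
Qs = 2362.73 kN


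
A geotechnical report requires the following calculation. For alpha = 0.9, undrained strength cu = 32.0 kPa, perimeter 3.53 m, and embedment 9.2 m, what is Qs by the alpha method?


Using Qs = alpha * cu * perimeter * L
Qs = 0.9 * 32.0 * 3.53 * 9.2
Qs = 935.31 kN


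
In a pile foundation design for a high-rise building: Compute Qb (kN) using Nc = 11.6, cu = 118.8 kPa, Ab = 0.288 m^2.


Using Qb = Nc * cu * Ab
Qb = 11.6 * 118.8 * 0.288
Qb = 396.89 kN


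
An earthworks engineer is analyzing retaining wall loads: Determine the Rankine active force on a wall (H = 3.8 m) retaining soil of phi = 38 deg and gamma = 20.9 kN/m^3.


Compute active earth pressure coefficient:
Ka = tan^2(45 - phi/2) = tan^2(26.0) = 0.237883
Compute active force:
Pa = 0.5 * Ka * gamma * H^2
Pa = 0.5 * 0.237883 * 20.9 * 3.8^2
Pa = 35.9 kN/m


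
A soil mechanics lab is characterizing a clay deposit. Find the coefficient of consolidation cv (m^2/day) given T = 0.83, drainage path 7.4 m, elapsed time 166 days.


Using cv = T * H_dr^2 / t
H_dr^2 = 7.4^2 = 54.76
cv = 0.83 * 54.76 / 166
cv = 0.2738 m^2/day


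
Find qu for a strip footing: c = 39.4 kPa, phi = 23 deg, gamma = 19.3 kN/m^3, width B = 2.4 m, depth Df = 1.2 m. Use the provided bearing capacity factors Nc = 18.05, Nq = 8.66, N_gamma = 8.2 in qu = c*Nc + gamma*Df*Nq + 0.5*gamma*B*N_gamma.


Compute qu = c*Nc + gamma*Df*Nq + 0.5*gamma*B*N_gamma
Term 1: 39.4 * 18.05 = 711.17
Term 2: 19.3 * 1.2 * 8.66 = 200.5656
Term 3: 0.5 * 19.3 * 2.4 * 8.2 = 189.912
qu = 711.17 + 200.5656 + 189.912
qu = 1101.65 kPa


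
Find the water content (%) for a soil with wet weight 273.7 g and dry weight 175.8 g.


Using w = (m_wet - m_dry) / m_dry * 100
m_wet - m_dry = 273.7 - 175.8 = 97.9 g
w = 97.9 / 175.8 * 100
w = 55.69 %


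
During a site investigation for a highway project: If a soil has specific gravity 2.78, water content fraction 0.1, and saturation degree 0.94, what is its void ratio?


Result: 0.2957

Derivation:
Using the relation e = Gs * w / S
e = 2.78 * 0.1 / 0.94
e = 0.2957


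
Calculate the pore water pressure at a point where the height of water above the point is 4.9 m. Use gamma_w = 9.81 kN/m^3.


Using u = gamma_w * h_w
u = 9.81 * 4.9
u = 48.07 kPa


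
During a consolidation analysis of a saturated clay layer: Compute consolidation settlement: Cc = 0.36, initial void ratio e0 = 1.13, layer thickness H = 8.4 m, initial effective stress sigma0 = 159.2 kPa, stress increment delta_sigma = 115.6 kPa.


Using Sc = Cc * H / (1 + e0) * log10((sigma0 + delta_sigma) / sigma0)
Stress ratio = (159.2 + 115.6) / 159.2 = 1.72613
log10(1.72613) = 0.237074
Cc * H / (1 + e0) = 0.36 * 8.4 / (1 + 1.13) = 1.41972
Sc = 1.41972 * 0.237074
Sc = 0.3366 m


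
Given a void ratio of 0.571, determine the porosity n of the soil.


Using the relation n = e / (1 + e)
n = 0.571 / (1 + 0.571)
n = 0.571 / 1.571
n = 0.3635


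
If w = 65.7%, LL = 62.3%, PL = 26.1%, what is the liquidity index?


First compute the plasticity index:
PI = LL - PL = 62.3 - 26.1 = 36.2
Then compute the liquidity index:
LI = (w - PL) / PI
LI = (65.7 - 26.1) / 36.2
LI = 1.094


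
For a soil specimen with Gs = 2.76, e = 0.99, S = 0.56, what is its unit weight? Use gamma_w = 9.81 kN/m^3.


Using gamma = gamma_w * (Gs + S*e) / (1 + e)
Numerator: Gs + S*e = 2.76 + 0.56*0.99 = 3.3144
Denominator: 1 + e = 1 + 0.99 = 1.99
gamma = 9.81 * 3.3144 / 1.99
gamma = 16.339 kN/m^3


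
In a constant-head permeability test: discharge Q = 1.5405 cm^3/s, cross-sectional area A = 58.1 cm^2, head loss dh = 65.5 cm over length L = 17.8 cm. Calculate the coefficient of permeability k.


Compute hydraulic gradient:
i = dh / L = 65.5 / 17.8 = 3.67978
Then apply Darcy's law:
k = Q / (A * i)
k = 1.5405 / (58.1 * 3.67978)
k = 1.5405 / 213.795
k = 0.007206 cm/s


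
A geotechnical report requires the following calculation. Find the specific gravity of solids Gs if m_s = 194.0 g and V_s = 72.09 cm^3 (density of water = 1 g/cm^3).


Using Gs = m_s / (V_s * rho_w)
Since rho_w = 1 g/cm^3:
Gs = 194.0 / 72.09
Gs = 2.691


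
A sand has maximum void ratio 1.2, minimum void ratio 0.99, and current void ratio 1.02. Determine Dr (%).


Using Dr = (e_max - e) / (e_max - e_min) * 100
e_max - e = 1.2 - 1.02 = 0.18
e_max - e_min = 1.2 - 0.99 = 0.21
Dr = 0.18 / 0.21 * 100
Dr = 85.71 %


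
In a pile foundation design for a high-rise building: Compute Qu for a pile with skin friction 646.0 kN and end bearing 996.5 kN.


Using Qu = Qf + Qb
Qu = 646.0 + 996.5
Qu = 1642.5 kN


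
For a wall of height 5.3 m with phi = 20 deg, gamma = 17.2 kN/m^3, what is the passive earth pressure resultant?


Result: 492.72 kN/m

Derivation:
Compute passive earth pressure coefficient:
Kp = tan^2(45 + phi/2) = tan^2(55.0) = 2.039607
Compute passive force:
Pp = 0.5 * Kp * gamma * H^2
Pp = 0.5 * 2.039607 * 17.2 * 5.3^2
Pp = 492.72 kN/m


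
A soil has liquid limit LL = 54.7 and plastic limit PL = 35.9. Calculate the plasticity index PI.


Using PI = LL - PL
PI = 54.7 - 35.9
PI = 18.8


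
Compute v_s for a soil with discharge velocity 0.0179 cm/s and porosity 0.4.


Using v_s = v_d / n
v_s = 0.0179 / 0.4
v_s = 0.04475 cm/s


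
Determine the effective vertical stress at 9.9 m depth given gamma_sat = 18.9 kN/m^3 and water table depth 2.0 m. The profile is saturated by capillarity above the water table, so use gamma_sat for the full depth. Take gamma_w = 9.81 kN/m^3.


Total stress = gamma_sat * depth
sigma = 18.9 * 9.9 = 187.11 kPa
Pore water pressure u = gamma_w * (depth - d_wt)
u = 9.81 * (9.9 - 2.0) = 77.499 kPa
Effective stress = sigma - u
sigma' = 187.11 - 77.499 = 109.61 kPa


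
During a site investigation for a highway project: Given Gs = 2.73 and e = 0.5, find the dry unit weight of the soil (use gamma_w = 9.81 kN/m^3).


Using gamma_d = Gs * gamma_w / (1 + e)
gamma_d = 2.73 * 9.81 / (1 + 0.5)
gamma_d = 2.73 * 9.81 / 1.5
gamma_d = 17.854 kN/m^3


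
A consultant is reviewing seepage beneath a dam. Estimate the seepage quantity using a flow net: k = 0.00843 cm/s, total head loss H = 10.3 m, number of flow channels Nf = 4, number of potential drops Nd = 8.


Convert k to m/s for unit consistency with H:
k = 0.00843 cm/s = 0.00843 / 100 m/s = 8.43e-05 m/s
Using q = k * H * Nf / Nd
Nf / Nd = 4 / 8 = 0.5
q = 8.43e-05 * 10.3 * 0.5
q = 0.0004341 m^3/s per m


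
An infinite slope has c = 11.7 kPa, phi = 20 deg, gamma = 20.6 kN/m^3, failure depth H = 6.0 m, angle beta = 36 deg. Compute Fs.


Result: 0.7

Derivation:
Using Fs = c / (gamma*H*sin(beta)*cos(beta)) + tan(phi)/tan(beta)
Cohesion contribution = 11.7 / (20.6*6.0*sin(36)*cos(36))
Cohesion contribution = 0.199063
Friction contribution = tan(20)/tan(36) = 0.500962
Fs = 0.199063 + 0.500962
Fs = 0.7


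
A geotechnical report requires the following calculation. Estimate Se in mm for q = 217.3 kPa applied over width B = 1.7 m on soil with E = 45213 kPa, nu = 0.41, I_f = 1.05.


Result: 7.137 mm

Derivation:
Using Se = q * B * (1 - nu^2) * I_f / E
1 - nu^2 = 1 - 0.41^2 = 0.8319
Se = 217.3 * 1.7 * 0.8319 * 1.05 / 45213
Se = 0.007137 m
Convert to mm: Se = 0.007137 * 1000 = 7.137 mm


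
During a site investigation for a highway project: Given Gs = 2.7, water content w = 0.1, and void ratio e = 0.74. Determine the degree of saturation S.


Using S = Gs * w / e
S = 2.7 * 0.1 / 0.74
S = 0.3649


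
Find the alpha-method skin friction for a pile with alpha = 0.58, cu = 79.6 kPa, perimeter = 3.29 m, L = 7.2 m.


Using Qs = alpha * cu * perimeter * L
Qs = 0.58 * 79.6 * 3.29 * 7.2
Qs = 1093.63 kN


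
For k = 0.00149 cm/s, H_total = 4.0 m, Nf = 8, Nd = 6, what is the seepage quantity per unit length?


Convert k to m/s for unit consistency with H:
k = 0.00149 cm/s = 0.00149 / 100 m/s = 1.49e-05 m/s
Using q = k * H * Nf / Nd
Nf / Nd = 8 / 6 = 1.3333
q = 1.49e-05 * 4.0 * 1.3333
q = 7.947e-05 m^3/s per m


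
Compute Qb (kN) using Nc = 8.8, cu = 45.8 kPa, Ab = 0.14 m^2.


Using Qb = Nc * cu * Ab
Qb = 8.8 * 45.8 * 0.14
Qb = 56.43 kN


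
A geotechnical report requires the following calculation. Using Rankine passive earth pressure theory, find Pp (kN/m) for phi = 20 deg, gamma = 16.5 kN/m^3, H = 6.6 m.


Result: 732.97 kN/m

Derivation:
Compute passive earth pressure coefficient:
Kp = tan^2(45 + phi/2) = tan^2(55.0) = 2.039607
Compute passive force:
Pp = 0.5 * Kp * gamma * H^2
Pp = 0.5 * 2.039607 * 16.5 * 6.6^2
Pp = 732.97 kN/m


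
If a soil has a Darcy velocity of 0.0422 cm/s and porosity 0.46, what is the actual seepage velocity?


Using v_s = v_d / n
v_s = 0.0422 / 0.46
v_s = 0.09174 cm/s


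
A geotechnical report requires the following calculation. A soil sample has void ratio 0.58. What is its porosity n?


Using the relation n = e / (1 + e)
n = 0.58 / (1 + 0.58)
n = 0.58 / 1.58
n = 0.3671


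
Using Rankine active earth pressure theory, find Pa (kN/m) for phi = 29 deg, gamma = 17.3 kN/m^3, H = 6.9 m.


Result: 142.89 kN/m

Derivation:
Compute active earth pressure coefficient:
Ka = tan^2(45 - phi/2) = tan^2(30.5) = 0.346974
Compute active force:
Pa = 0.5 * Ka * gamma * H^2
Pa = 0.5 * 0.346974 * 17.3 * 6.9^2
Pa = 142.89 kN/m


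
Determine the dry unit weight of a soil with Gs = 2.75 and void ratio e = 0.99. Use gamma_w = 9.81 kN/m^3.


Using gamma_d = Gs * gamma_w / (1 + e)
gamma_d = 2.75 * 9.81 / (1 + 0.99)
gamma_d = 2.75 * 9.81 / 1.99
gamma_d = 13.557 kN/m^3


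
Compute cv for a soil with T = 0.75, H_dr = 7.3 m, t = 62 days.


Using cv = T * H_dr^2 / t
H_dr^2 = 7.3^2 = 53.29
cv = 0.75 * 53.29 / 62
cv = 0.64464 m^2/day


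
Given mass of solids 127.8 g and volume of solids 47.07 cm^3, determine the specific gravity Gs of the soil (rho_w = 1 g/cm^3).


Result: 2.715

Derivation:
Using Gs = m_s / (V_s * rho_w)
Since rho_w = 1 g/cm^3:
Gs = 127.8 / 47.07
Gs = 2.715


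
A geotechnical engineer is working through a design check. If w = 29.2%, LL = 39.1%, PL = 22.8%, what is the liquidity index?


Result: 0.393

Derivation:
First compute the plasticity index:
PI = LL - PL = 39.1 - 22.8 = 16.3
Then compute the liquidity index:
LI = (w - PL) / PI
LI = (29.2 - 22.8) / 16.3
LI = 0.393


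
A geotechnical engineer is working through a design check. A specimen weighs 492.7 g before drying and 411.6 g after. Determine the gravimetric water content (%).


Result: 19.7 %

Derivation:
Using w = (m_wet - m_dry) / m_dry * 100
m_wet - m_dry = 492.7 - 411.6 = 81.1 g
w = 81.1 / 411.6 * 100
w = 19.7 %


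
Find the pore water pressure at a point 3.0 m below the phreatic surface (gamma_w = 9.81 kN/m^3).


Result: 29.43 kPa

Derivation:
Using u = gamma_w * h_w
u = 9.81 * 3.0
u = 29.43 kPa


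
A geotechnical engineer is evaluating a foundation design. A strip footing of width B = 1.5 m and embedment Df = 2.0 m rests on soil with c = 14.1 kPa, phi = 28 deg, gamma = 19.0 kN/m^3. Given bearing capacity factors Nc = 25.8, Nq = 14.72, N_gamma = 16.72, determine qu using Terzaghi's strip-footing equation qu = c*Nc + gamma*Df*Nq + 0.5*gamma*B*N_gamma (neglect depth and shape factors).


Compute qu = c*Nc + gamma*Df*Nq + 0.5*gamma*B*N_gamma
Term 1: 14.1 * 25.8 = 363.78
Term 2: 19.0 * 2.0 * 14.72 = 559.36
Term 3: 0.5 * 19.0 * 1.5 * 16.72 = 238.26
qu = 363.78 + 559.36 + 238.26
qu = 1161.4 kPa


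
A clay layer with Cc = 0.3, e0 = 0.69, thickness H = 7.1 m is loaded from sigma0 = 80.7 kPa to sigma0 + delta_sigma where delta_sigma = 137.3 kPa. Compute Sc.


Using Sc = Cc * H / (1 + e0) * log10((sigma0 + delta_sigma) / sigma0)
Stress ratio = (80.7 + 137.3) / 80.7 = 2.70136
log10(2.70136) = 0.431583
Cc * H / (1 + e0) = 0.3 * 7.1 / (1 + 0.69) = 1.26036
Sc = 1.26036 * 0.431583
Sc = 0.5439 m


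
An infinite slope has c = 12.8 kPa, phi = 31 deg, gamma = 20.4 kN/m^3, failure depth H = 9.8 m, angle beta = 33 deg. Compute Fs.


Using Fs = c / (gamma*H*sin(beta)*cos(beta)) + tan(phi)/tan(beta)
Cohesion contribution = 12.8 / (20.4*9.8*sin(33)*cos(33))
Cohesion contribution = 0.14017
Friction contribution = tan(31)/tan(33) = 0.925244
Fs = 0.14017 + 0.925244
Fs = 1.065


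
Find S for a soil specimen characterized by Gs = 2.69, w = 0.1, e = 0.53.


Using S = Gs * w / e
S = 2.69 * 0.1 / 0.53
S = 0.5075


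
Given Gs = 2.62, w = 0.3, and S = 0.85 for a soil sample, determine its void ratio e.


Using the relation e = Gs * w / S
e = 2.62 * 0.3 / 0.85
e = 0.9247


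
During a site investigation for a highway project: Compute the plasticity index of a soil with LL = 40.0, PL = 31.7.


Result: 8.3

Derivation:
Using PI = LL - PL
PI = 40.0 - 31.7
PI = 8.3


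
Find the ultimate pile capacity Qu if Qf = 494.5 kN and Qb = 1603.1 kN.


Result: 2097.6 kN

Derivation:
Using Qu = Qf + Qb
Qu = 494.5 + 1603.1
Qu = 2097.6 kN


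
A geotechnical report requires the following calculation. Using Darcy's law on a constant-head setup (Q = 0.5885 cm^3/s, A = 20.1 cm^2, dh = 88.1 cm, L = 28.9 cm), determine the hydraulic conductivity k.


Compute hydraulic gradient:
i = dh / L = 88.1 / 28.9 = 3.04844
Then apply Darcy's law:
k = Q / (A * i)
k = 0.5885 / (20.1 * 3.04844)
k = 0.5885 / 61.2737
k = 0.009604 cm/s


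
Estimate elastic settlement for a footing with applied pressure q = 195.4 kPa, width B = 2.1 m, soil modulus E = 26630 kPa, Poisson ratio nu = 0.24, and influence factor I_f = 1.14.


Using Se = q * B * (1 - nu^2) * I_f / E
1 - nu^2 = 1 - 0.24^2 = 0.9424
Se = 195.4 * 2.1 * 0.9424 * 1.14 / 26630
Se = 0.016554 m
Convert to mm: Se = 0.016554 * 1000 = 16.554 mm


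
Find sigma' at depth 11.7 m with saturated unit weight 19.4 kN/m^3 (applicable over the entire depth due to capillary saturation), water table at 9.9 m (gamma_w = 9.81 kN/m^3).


Total stress = gamma_sat * depth
sigma = 19.4 * 11.7 = 226.98 kPa
Pore water pressure u = gamma_w * (depth - d_wt)
u = 9.81 * (11.7 - 9.9) = 17.658 kPa
Effective stress = sigma - u
sigma' = 226.98 - 17.658 = 209.32 kPa


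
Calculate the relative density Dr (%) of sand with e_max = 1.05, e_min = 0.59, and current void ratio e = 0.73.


Using Dr = (e_max - e) / (e_max - e_min) * 100
e_max - e = 1.05 - 0.73 = 0.32
e_max - e_min = 1.05 - 0.59 = 0.46
Dr = 0.32 / 0.46 * 100
Dr = 69.57 %


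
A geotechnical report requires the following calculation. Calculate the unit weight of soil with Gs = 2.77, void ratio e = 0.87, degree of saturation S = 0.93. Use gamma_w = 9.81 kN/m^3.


Using gamma = gamma_w * (Gs + S*e) / (1 + e)
Numerator: Gs + S*e = 2.77 + 0.93*0.87 = 3.5791
Denominator: 1 + e = 1 + 0.87 = 1.87
gamma = 9.81 * 3.5791 / 1.87
gamma = 18.776 kN/m^3


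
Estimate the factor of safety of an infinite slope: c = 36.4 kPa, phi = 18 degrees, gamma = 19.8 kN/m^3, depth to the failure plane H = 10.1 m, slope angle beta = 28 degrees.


Using Fs = c / (gamma*H*sin(beta)*cos(beta)) + tan(phi)/tan(beta)
Cohesion contribution = 36.4 / (19.8*10.1*sin(28)*cos(28))
Cohesion contribution = 0.439107
Friction contribution = tan(18)/tan(28) = 0.611085
Fs = 0.439107 + 0.611085
Fs = 1.05


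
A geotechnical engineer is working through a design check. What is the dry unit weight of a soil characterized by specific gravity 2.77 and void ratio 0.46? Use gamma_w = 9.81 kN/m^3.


Using gamma_d = Gs * gamma_w / (1 + e)
gamma_d = 2.77 * 9.81 / (1 + 0.46)
gamma_d = 2.77 * 9.81 / 1.46
gamma_d = 18.612 kN/m^3


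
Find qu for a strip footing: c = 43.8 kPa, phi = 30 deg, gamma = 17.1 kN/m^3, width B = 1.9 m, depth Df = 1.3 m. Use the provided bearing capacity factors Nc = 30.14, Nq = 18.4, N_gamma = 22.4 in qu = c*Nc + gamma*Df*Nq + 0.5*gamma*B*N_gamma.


Compute qu = c*Nc + gamma*Df*Nq + 0.5*gamma*B*N_gamma
Term 1: 43.8 * 30.14 = 1320.132
Term 2: 17.1 * 1.3 * 18.4 = 409.032
Term 3: 0.5 * 17.1 * 1.9 * 22.4 = 363.888
qu = 1320.132 + 409.032 + 363.888
qu = 2093.05 kPa


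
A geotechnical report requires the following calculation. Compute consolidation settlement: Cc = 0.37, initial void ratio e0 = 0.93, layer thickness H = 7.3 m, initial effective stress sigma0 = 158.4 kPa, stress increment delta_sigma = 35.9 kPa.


Using Sc = Cc * H / (1 + e0) * log10((sigma0 + delta_sigma) / sigma0)
Stress ratio = (158.4 + 35.9) / 158.4 = 1.22664
log10(1.22664) = 0.0887176
Cc * H / (1 + e0) = 0.37 * 7.3 / (1 + 0.93) = 1.39948
Sc = 1.39948 * 0.0887176
Sc = 0.1242 m


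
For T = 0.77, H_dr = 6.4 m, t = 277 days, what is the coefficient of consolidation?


Using cv = T * H_dr^2 / t
H_dr^2 = 6.4^2 = 40.96
cv = 0.77 * 40.96 / 277
cv = 0.11386 m^2/day


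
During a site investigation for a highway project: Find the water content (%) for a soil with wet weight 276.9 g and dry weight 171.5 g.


Result: 61.46 %

Derivation:
Using w = (m_wet - m_dry) / m_dry * 100
m_wet - m_dry = 276.9 - 171.5 = 105.4 g
w = 105.4 / 171.5 * 100
w = 61.46 %


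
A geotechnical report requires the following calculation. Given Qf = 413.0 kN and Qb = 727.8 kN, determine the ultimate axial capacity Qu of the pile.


Using Qu = Qf + Qb
Qu = 413.0 + 727.8
Qu = 1140.8 kN


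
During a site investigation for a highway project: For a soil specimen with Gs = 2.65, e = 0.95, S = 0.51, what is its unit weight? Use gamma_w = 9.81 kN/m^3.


Result: 15.769 kN/m^3

Derivation:
Using gamma = gamma_w * (Gs + S*e) / (1 + e)
Numerator: Gs + S*e = 2.65 + 0.51*0.95 = 3.1345
Denominator: 1 + e = 1 + 0.95 = 1.95
gamma = 9.81 * 3.1345 / 1.95
gamma = 15.769 kN/m^3


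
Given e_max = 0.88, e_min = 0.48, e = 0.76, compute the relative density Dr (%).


Result: 30.0 %

Derivation:
Using Dr = (e_max - e) / (e_max - e_min) * 100
e_max - e = 0.88 - 0.76 = 0.12
e_max - e_min = 0.88 - 0.48 = 0.4
Dr = 0.12 / 0.4 * 100
Dr = 30.0 %


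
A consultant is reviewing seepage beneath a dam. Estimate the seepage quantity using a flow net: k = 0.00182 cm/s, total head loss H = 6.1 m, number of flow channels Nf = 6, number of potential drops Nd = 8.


Convert k to m/s for unit consistency with H:
k = 0.00182 cm/s = 0.00182 / 100 m/s = 1.82e-05 m/s
Using q = k * H * Nf / Nd
Nf / Nd = 6 / 8 = 0.75
q = 1.82e-05 * 6.1 * 0.75
q = 8.326e-05 m^3/s per m


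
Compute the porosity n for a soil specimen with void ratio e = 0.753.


Using the relation n = e / (1 + e)
n = 0.753 / (1 + 0.753)
n = 0.753 / 1.753
n = 0.4295


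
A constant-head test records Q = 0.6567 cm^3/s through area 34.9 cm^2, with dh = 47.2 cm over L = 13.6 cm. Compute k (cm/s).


Result: 0.005422 cm/s

Derivation:
Compute hydraulic gradient:
i = dh / L = 47.2 / 13.6 = 3.47059
Then apply Darcy's law:
k = Q / (A * i)
k = 0.6567 / (34.9 * 3.47059)
k = 0.6567 / 121.124
k = 0.005422 cm/s


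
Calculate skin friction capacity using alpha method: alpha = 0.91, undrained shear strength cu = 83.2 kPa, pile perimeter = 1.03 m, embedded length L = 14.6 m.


Result: 1138.56 kN

Derivation:
Using Qs = alpha * cu * perimeter * L
Qs = 0.91 * 83.2 * 1.03 * 14.6
Qs = 1138.56 kN


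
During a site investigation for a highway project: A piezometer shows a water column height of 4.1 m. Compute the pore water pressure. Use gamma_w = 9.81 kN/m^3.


Using u = gamma_w * h_w
u = 9.81 * 4.1
u = 40.22 kPa


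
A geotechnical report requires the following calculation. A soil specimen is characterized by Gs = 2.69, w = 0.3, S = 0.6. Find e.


Using the relation e = Gs * w / S
e = 2.69 * 0.3 / 0.6
e = 1.345


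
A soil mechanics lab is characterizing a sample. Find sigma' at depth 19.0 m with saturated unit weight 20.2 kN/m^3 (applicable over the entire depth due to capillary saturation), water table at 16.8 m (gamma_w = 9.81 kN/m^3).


Total stress = gamma_sat * depth
sigma = 20.2 * 19.0 = 383.8 kPa
Pore water pressure u = gamma_w * (depth - d_wt)
u = 9.81 * (19.0 - 16.8) = 21.582 kPa
Effective stress = sigma - u
sigma' = 383.8 - 21.582 = 362.22 kPa


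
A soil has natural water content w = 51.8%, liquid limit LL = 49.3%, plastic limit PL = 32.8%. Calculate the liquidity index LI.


Result: 1.152

Derivation:
First compute the plasticity index:
PI = LL - PL = 49.3 - 32.8 = 16.5
Then compute the liquidity index:
LI = (w - PL) / PI
LI = (51.8 - 32.8) / 16.5
LI = 1.152


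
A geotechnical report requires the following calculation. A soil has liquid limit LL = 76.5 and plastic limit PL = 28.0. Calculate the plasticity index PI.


Result: 48.5

Derivation:
Using PI = LL - PL
PI = 76.5 - 28.0
PI = 48.5


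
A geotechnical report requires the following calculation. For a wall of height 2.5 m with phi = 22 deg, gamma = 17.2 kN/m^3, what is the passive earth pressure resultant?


Result: 118.14 kN/m

Derivation:
Compute passive earth pressure coefficient:
Kp = tan^2(45 + phi/2) = tan^2(56.0) = 2.197987
Compute passive force:
Pp = 0.5 * Kp * gamma * H^2
Pp = 0.5 * 2.197987 * 17.2 * 2.5^2
Pp = 118.14 kN/m


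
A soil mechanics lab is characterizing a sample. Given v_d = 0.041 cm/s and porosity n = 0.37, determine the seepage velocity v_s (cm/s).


Result: 0.11081 cm/s

Derivation:
Using v_s = v_d / n
v_s = 0.041 / 0.37
v_s = 0.11081 cm/s


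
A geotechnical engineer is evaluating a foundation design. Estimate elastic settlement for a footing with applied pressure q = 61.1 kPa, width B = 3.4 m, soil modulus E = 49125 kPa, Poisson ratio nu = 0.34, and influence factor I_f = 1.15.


Result: 4.301 mm

Derivation:
Using Se = q * B * (1 - nu^2) * I_f / E
1 - nu^2 = 1 - 0.34^2 = 0.8844
Se = 61.1 * 3.4 * 0.8844 * 1.15 / 49125
Se = 0.004301 m
Convert to mm: Se = 0.004301 * 1000 = 4.301 mm


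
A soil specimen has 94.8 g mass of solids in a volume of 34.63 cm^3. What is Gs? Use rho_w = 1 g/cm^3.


Using Gs = m_s / (V_s * rho_w)
Since rho_w = 1 g/cm^3:
Gs = 94.8 / 34.63
Gs = 2.738


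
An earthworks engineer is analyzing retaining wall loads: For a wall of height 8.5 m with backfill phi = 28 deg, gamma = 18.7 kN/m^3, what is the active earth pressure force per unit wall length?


Result: 243.89 kN/m

Derivation:
Compute active earth pressure coefficient:
Ka = tan^2(45 - phi/2) = tan^2(31.0) = 0.361033
Compute active force:
Pa = 0.5 * Ka * gamma * H^2
Pa = 0.5 * 0.361033 * 18.7 * 8.5^2
Pa = 243.89 kN/m


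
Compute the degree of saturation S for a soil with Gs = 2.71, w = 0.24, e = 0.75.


Using S = Gs * w / e
S = 2.71 * 0.24 / 0.75
S = 0.8672


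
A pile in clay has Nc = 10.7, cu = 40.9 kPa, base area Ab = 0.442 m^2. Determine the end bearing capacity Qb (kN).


Using Qb = Nc * cu * Ab
Qb = 10.7 * 40.9 * 0.442
Qb = 193.43 kN


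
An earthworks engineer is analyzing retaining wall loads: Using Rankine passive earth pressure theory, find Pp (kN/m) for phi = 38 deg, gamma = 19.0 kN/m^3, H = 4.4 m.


Compute passive earth pressure coefficient:
Kp = tan^2(45 + phi/2) = tan^2(64.0) = 4.203746
Compute passive force:
Pp = 0.5 * Kp * gamma * H^2
Pp = 0.5 * 4.203746 * 19.0 * 4.4^2
Pp = 773.15 kN/m


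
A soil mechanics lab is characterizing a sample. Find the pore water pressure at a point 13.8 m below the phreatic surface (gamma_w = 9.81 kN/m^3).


Using u = gamma_w * h_w
u = 9.81 * 13.8
u = 135.38 kPa


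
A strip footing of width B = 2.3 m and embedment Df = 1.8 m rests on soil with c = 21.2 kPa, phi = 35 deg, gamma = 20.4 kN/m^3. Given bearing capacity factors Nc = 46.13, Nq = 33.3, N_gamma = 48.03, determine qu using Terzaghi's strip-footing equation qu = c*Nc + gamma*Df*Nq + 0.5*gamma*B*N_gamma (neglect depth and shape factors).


Compute qu = c*Nc + gamma*Df*Nq + 0.5*gamma*B*N_gamma
Term 1: 21.2 * 46.13 = 977.956
Term 2: 20.4 * 1.8 * 33.3 = 1222.776
Term 3: 0.5 * 20.4 * 2.3 * 48.03 = 1126.7838
qu = 977.956 + 1222.776 + 1126.7838
qu = 3327.52 kPa


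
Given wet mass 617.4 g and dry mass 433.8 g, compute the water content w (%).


Using w = (m_wet - m_dry) / m_dry * 100
m_wet - m_dry = 617.4 - 433.8 = 183.6 g
w = 183.6 / 433.8 * 100
w = 42.32 %


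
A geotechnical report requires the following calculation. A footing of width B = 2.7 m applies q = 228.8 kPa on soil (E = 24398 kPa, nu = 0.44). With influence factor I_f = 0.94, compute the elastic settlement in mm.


Result: 19.193 mm

Derivation:
Using Se = q * B * (1 - nu^2) * I_f / E
1 - nu^2 = 1 - 0.44^2 = 0.8064
Se = 228.8 * 2.7 * 0.8064 * 0.94 / 24398
Se = 0.019193 m
Convert to mm: Se = 0.019193 * 1000 = 19.193 mm


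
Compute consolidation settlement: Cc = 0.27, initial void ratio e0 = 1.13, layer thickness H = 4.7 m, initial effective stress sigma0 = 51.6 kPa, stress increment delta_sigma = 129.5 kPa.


Result: 0.3249 m

Derivation:
Using Sc = Cc * H / (1 + e0) * log10((sigma0 + delta_sigma) / sigma0)
Stress ratio = (51.6 + 129.5) / 51.6 = 3.50969
log10(3.50969) = 0.545269
Cc * H / (1 + e0) = 0.27 * 4.7 / (1 + 1.13) = 0.595775
Sc = 0.595775 * 0.545269
Sc = 0.3249 m
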